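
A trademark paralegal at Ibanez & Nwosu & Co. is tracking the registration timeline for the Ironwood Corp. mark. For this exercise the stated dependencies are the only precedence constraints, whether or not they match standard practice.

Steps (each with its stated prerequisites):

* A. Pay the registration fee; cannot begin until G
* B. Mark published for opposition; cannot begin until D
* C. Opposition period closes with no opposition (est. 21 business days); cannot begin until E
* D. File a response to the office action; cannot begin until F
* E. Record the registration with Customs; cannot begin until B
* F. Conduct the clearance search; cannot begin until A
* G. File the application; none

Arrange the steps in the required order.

Only G has no prerequisites, so it is first.
Next only A has its prerequisites met → A.
F is the only step now ready → F.
That leaves D as the only ready step → D.
That leaves B as the only ready step → B.
E is the only step now ready → E.
C needed E, now all done → C.

G, A, F, D, B, E, C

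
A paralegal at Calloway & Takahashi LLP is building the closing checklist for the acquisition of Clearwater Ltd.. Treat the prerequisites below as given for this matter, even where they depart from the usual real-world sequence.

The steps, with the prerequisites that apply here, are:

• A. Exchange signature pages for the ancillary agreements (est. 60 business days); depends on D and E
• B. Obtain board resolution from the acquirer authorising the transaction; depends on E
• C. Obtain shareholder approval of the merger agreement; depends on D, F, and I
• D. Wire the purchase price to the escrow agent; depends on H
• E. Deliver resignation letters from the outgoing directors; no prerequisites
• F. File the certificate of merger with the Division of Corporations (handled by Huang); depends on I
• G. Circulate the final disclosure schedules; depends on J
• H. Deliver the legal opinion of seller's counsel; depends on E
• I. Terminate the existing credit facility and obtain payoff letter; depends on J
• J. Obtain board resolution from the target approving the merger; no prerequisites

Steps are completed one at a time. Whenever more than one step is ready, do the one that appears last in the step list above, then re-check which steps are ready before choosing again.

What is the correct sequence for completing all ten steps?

J and E have no prerequisites; J is listed later, so J is first.
I, G and E are all available; I is listed later → I.
F now also ready, so the ready set is {G, F, E}; G is listed later → G.
F and E are both available; F is listed later → F.
Next only E has its prerequisites met → E.
Ready: H and B. H is listed later → H.
Now D and B have their prerequisites met. D is listed later, so D next.
C, B and A are all available; C is listed later → C.
Now B and A have their prerequisites met. B is listed later, so B next.
A is the only step now ready → A.

J I G F E H D C B A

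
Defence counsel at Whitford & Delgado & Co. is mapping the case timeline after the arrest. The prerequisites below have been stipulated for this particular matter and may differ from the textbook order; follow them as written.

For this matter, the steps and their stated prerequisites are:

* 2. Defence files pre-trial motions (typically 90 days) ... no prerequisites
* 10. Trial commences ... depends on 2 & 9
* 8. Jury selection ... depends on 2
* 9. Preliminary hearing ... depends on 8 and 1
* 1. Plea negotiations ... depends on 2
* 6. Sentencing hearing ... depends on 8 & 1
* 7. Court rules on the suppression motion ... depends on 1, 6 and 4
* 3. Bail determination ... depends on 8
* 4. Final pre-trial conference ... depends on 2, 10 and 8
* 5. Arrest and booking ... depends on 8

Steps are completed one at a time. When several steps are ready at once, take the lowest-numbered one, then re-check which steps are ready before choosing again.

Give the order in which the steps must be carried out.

Only 2 has no prerequisites, so it is first.
Now 1 and 8 have their prerequisites met. 1 has the earlier label, so 1 next.
8 needed 2, now all done → 8.
3, 5, 6 and 9 are all available; 3 has the earlier label → 3.
5, 6 and 9 are all available; 5 has the earlier label → 5.
Now 6 and 9 have their prerequisites met. 6 has the earlier label, so 6 next.
9 needed 1 and 8, now all done → 9.
Next only 10 has its prerequisites met → 10.
That leaves 4 as the only ready step → 4.
That leaves 7 as the only ready step → 7.

2 1 8 3 5 6 9 10 4 7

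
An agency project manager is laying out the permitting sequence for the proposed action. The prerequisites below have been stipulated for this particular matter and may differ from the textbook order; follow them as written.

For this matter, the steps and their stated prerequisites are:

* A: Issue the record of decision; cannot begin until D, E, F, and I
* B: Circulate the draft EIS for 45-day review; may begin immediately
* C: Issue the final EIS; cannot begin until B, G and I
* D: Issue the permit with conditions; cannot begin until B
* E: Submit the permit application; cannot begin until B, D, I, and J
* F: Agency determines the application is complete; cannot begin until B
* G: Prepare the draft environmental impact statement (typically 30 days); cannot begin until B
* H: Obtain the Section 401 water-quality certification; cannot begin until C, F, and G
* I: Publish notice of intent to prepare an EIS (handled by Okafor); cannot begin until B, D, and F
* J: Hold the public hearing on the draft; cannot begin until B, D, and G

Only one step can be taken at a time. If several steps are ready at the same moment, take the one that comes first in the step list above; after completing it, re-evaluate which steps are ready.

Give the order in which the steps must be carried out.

B, D, F, G, I, C, H, J, E, A

Only B has no prerequisites, so it is first.
Ready: D, F and G. D is listed earlier → D.
F and G are both available; F is listed earlier → F.
Ready: G and I. G is listed earlier → G.
Ready: I and J. I is listed earlier → I.
C now also ready, so the ready set is {C, J}; C is listed earlier → C.
Now H and J have their prerequisites met. H is listed earlier, so H next.
J needed B, D and G, now all done → J.
E needed B, D, I and J, now all done → E.
A needed D, E, F and I, now all done → A.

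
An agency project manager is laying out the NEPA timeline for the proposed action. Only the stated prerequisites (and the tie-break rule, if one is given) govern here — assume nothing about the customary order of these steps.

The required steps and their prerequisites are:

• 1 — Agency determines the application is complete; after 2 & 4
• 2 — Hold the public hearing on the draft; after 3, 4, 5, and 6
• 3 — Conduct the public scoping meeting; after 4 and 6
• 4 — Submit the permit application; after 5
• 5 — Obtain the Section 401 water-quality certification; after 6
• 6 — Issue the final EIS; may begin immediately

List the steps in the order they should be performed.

6, 5, 4, 3, 2, 1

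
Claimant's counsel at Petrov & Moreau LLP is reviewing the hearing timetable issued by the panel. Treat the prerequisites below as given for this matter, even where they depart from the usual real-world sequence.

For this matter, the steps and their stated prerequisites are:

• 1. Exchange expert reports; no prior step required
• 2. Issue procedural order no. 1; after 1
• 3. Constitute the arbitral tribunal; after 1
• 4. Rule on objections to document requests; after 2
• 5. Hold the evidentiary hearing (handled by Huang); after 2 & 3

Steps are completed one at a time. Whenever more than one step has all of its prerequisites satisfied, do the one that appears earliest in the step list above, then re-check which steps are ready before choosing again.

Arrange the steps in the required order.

1, 2, 3, 4, 5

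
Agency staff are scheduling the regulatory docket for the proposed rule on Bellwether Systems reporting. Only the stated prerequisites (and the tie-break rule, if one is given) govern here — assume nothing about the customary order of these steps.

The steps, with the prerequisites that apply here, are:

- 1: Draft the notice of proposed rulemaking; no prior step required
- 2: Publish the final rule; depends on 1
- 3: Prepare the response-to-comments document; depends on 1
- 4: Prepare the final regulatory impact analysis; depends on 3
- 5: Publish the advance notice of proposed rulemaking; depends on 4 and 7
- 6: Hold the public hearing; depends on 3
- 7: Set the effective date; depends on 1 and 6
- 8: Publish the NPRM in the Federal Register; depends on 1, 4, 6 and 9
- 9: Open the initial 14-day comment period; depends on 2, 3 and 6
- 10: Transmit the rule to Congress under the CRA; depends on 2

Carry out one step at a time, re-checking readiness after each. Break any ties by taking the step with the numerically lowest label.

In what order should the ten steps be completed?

1 → 2 → 3 → 4 → 6 → 7 → 5 → 9 → 8 → 10

1 is the only step with nothing outstanding, so it goes first.
Now 2 and 3 have their prerequisites met. 2 has the earlier label, so 2 next.
10 now also ready, so the ready set is {3, 10}; 3 has the earlier label → 3.
Now 4, 6 and 10 have their prerequisites met. 4 has the earlier label, so 4 next.
Ready: 6 and 10. 6 has the earlier label → 6.
7 and 9 now also ready, so the ready set is {7, 9, 10}; 7 has the earlier label → 7.
5 now also ready, so the ready set is {5, 9, 10}; 5 has the earlier label → 5.
Now 9 and 10 have their prerequisites met. 9 has the earlier label, so 9 next.
Ready: 8 and 10. 8 has the earlier label → 8.
10 needed 2, now all done → 10.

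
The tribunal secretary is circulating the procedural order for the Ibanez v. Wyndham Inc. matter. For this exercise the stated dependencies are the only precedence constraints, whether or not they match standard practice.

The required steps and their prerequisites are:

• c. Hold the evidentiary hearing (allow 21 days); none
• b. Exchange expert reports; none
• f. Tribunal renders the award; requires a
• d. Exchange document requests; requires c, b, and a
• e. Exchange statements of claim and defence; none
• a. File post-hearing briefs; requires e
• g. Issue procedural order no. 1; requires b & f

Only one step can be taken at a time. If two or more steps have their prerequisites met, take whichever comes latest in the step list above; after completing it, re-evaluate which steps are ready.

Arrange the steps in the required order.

e, a, f, b, g, c, d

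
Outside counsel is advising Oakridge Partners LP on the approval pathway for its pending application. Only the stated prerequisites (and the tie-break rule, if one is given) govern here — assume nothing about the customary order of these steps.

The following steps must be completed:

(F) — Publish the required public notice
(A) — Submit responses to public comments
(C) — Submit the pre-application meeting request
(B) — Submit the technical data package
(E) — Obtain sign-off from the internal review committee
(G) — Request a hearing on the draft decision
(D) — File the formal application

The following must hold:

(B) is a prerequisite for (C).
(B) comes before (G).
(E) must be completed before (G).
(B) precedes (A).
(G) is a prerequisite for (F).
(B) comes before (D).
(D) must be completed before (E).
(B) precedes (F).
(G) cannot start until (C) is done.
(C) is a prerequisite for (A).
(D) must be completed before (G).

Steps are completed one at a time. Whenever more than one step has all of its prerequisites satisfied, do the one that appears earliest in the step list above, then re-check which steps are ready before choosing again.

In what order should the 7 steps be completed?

(B) → (C) → (A) → (D) → (E) → (G) → (F)

Only (B) has no prerequisites, so it is first.
(C) and (D) are both available; (C) is listed earlier → (C).
(A) and (D) are both available; (A) is listed earlier → (A).
(D) needed (B), now all done → (D).
Next only (E) has its prerequisites met → (E).
(G) needed (C), (B), (E) and (D), now all done → (G).
That leaves (F) as the only ready step → (F).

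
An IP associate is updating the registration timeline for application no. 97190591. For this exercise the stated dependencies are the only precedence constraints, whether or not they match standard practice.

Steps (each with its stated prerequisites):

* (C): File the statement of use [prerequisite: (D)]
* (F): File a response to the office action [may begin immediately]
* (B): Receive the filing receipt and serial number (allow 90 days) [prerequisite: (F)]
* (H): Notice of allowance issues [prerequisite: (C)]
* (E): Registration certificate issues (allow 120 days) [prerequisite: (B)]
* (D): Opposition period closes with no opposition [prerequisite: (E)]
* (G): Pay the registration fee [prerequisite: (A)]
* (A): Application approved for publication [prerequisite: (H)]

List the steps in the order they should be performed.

(F), (B), (E), (D), (C), (H), (A), (G)

Only (F) has no prerequisites, so it is first.
(B) needed (F), now all done → (B).
(E) needed (B), now all done → (E).
(D) needed (E), now all done → (D).
That leaves (C) as the only ready step → (C).
(H) needed (C), now all done → (H).
Next only (A) has its prerequisites met → (A).
(G) is the only step now ready → (G).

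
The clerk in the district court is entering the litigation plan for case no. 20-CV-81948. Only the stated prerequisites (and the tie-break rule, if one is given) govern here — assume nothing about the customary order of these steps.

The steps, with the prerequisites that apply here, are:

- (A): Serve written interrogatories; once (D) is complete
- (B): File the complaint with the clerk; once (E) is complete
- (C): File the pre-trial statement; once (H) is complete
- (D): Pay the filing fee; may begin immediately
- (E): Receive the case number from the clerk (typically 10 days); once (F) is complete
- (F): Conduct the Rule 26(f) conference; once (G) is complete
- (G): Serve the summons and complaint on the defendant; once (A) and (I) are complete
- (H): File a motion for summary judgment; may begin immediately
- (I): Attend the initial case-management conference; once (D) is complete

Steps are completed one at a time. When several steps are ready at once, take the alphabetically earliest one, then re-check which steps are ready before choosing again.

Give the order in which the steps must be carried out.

Nothing is required for (D) and (H). (D) has the earlier label → (D) first.
(A), (H) and (I) are all available; (A) has the earlier label → (A).
Now (H) and (I) have their prerequisites met. (H) has the earlier label, so (H) next.
(C) and (I) are both available; (C) has the earlier label → (C).
That leaves (I) as the only ready step → (I).
That leaves (G) as the only ready step → (G).
Next only (F) has its prerequisites met → (F).
Next only (E) has its prerequisites met → (E).
That leaves (B) as the only ready step → (B).

(D) → (A) → (H) → (C) → (I) → (G) → (F) → (E) → (B)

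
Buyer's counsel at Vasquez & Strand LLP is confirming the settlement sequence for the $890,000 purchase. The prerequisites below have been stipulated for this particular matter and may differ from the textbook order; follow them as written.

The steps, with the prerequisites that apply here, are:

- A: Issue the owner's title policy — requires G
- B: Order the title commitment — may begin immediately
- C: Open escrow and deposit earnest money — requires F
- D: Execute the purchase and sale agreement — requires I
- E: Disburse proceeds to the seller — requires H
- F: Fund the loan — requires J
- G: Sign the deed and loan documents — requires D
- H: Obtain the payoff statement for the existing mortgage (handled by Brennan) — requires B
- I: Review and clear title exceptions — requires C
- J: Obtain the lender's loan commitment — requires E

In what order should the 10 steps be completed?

Only B has no prerequisites, so it is first.
H needed B, now all done → H.
E needed H, now all done → E.
Next only J has its prerequisites met → J.
F needed J, now all done → F.
C needed F, now all done → C.
That leaves I as the only ready step → I.
D needed I, now all done → D.
G needed D, now all done → G.
That leaves A as the only ready step → A.

B, H, E, J, F, C, I, D, G, A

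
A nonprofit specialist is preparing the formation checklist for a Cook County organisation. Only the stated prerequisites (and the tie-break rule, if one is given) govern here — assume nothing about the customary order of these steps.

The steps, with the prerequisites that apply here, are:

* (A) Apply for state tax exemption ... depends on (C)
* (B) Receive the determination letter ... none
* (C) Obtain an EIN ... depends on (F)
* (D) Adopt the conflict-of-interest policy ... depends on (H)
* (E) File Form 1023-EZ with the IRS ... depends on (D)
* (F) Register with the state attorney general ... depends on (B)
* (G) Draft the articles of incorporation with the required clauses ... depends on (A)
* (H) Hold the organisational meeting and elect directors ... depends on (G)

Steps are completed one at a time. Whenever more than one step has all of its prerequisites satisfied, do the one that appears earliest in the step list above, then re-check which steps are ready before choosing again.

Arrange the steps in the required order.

Only (B) has no prerequisites, so it is first.
(F) needed (B), now all done → (F).
(C) is the only step now ready → (C).
(A) is the only step now ready → (A).
That leaves (G) as the only ready step → (G).
That leaves (H) as the only ready step → (H).
(D) is the only step now ready → (D).
Next only (E) has its prerequisites met → (E).

(B), (F), (C), (A), (G), (H), (D), (E)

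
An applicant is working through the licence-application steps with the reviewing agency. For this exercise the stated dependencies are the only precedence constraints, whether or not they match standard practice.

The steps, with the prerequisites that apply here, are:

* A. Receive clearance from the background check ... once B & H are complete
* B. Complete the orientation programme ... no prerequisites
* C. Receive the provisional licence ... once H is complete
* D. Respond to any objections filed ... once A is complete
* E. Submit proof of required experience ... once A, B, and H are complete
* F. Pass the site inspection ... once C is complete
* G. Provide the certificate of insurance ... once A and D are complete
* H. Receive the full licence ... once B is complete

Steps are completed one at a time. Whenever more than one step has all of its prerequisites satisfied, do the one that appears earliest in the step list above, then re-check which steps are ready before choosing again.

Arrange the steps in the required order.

B, H, A, C, D, E, F, G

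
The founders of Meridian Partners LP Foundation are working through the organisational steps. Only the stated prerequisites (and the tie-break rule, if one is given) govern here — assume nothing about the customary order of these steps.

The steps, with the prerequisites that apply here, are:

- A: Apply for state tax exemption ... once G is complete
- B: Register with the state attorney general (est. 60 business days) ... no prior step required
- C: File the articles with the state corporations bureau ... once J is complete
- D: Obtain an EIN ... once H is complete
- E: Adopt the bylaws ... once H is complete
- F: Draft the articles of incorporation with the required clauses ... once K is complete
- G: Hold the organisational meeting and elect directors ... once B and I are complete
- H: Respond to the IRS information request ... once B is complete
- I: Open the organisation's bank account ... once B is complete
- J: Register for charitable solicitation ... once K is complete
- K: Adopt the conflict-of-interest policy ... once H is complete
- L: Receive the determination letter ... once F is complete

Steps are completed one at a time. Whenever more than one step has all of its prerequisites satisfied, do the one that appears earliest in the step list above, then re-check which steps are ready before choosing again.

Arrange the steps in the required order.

B → H → D → E → I → G → A → K → F → J → C → L

B has no prerequisites → B first.
H and I are both available; H is listed earlier → H.
D, E and K now also ready, so the ready set is {D, E, I, K}; D is listed earlier → D.
Now E, I and K have their prerequisites met. E is listed earlier, so E next.
I and K are both available; I is listed earlier → I.
G now also ready, so the ready set is {G, K}; G is listed earlier → G.
A now also ready, so the ready set is {A, K}; A is listed earlier → A.
K needed H, now all done → K.
F and J are both available; F is listed earlier → F.
Ready: J and L. J is listed earlier → J.
C now also ready, so the ready set is {C, L}; C is listed earlier → C.
L needed F, now all done → L.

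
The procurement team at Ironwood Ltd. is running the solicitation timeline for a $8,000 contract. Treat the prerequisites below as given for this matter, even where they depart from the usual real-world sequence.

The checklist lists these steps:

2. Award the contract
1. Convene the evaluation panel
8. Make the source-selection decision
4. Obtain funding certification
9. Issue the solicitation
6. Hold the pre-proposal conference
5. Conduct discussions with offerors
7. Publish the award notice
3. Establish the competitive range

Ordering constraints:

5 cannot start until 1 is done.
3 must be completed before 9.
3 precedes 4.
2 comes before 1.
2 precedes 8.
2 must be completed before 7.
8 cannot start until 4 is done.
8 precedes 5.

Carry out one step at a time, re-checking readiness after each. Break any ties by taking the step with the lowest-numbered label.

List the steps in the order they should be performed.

2, 1, 3, 4, 6, 7, 8, 5, 9

Nothing is required for 2, 3 and 6. 2 has the earlier label → 2 first.
Ready: 1, 3, 6 and 7. 1 has the earlier label → 1.
Ready: 3, 6 and 7. 3 has the earlier label → 3.
4 and 9 now also ready, so the ready set is {4, 6, 7, 9}; 4 has the earlier label → 4.
Now 6, 7, 8 and 9 have their prerequisites met. 6 has the earlier label, so 6 next.
7, 8 and 9 are all available; 7 has the earlier label → 7.
Ready: 8 and 9. 8 has the earlier label → 8.
5 now also ready, so the ready set is {5, 9}; 5 has the earlier label → 5.
That leaves 9 as the only ready step → 9.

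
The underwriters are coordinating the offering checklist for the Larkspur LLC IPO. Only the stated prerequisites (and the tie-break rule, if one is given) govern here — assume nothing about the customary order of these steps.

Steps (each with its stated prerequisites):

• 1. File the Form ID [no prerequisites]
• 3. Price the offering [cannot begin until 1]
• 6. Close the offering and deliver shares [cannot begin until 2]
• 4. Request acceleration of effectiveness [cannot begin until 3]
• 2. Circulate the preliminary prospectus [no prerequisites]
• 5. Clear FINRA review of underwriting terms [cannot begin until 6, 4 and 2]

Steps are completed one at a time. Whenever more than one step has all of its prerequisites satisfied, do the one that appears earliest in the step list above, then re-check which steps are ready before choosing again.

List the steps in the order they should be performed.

1, 3, 4, 2, 6, 5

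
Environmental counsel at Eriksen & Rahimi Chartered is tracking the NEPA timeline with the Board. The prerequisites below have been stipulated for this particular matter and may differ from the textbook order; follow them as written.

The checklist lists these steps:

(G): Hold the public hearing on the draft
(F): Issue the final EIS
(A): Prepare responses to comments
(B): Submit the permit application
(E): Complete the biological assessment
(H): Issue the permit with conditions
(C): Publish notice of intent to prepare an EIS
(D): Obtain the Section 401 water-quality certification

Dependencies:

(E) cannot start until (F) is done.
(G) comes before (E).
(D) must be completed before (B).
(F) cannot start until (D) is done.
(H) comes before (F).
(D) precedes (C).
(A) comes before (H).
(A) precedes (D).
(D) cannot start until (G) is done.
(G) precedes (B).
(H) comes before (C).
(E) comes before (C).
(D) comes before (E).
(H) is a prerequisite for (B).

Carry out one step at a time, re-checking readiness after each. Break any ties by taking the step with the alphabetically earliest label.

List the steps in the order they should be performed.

(A) (G) (D) (H) (B) (F) (E) (C)

(A) and (G) have no prerequisites; (A) has the earlier label, so (A) is first.
Now (G) and (H) have their prerequisites met. (G) has the earlier label, so (G) next.
Ready: (D) and (H). (D) has the earlier label → (D).
That leaves (H) as the only ready step → (H).
Ready: (B) and (F). (B) has the earlier label → (B).
That leaves (F) as the only ready step → (F).
(E) is the only step now ready → (E).
(C) needed (D), (E) and (H), now all done → (C).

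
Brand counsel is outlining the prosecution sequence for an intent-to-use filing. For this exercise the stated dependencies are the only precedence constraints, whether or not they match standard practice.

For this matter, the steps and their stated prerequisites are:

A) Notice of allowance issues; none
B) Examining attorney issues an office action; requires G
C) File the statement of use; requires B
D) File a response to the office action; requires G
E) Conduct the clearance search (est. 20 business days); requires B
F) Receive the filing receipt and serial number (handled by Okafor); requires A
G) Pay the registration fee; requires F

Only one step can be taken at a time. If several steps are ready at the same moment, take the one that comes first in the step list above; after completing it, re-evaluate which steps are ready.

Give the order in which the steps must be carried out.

A has no prerequisites → A first.
Next only F has its prerequisites met → F.
G needed F, now all done → G.
Now B and D have their prerequisites met. B is listed earlier, so B next.
Ready: C, D and E. C is listed earlier → C.
Ready: D and E. D is listed earlier → D.
E needed B, now all done → E.

A F G B C D E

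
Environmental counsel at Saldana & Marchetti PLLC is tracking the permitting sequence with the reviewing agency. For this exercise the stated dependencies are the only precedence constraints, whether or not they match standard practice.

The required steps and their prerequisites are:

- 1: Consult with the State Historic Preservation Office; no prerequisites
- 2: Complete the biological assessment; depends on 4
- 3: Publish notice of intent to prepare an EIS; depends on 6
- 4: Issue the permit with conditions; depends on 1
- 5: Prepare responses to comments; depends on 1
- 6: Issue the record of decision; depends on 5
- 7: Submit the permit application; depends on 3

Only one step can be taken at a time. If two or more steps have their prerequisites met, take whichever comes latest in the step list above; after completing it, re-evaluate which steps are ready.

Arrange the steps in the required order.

1 is the only step with nothing outstanding, so it goes first.
Now 5 and 4 have their prerequisites met. 5 is listed later, so 5 next.
Now 6 and 4 have their prerequisites met. 6 is listed later, so 6 next.
Ready: 4 and 3. 4 is listed later → 4.
2 now also ready, so the ready set is {3, 2}; 3 is listed later → 3.
7 and 2 are both available; 7 is listed later → 7.
Next only 2 has its prerequisites met → 2.

1, 5, 6, 4, 3, 7, 2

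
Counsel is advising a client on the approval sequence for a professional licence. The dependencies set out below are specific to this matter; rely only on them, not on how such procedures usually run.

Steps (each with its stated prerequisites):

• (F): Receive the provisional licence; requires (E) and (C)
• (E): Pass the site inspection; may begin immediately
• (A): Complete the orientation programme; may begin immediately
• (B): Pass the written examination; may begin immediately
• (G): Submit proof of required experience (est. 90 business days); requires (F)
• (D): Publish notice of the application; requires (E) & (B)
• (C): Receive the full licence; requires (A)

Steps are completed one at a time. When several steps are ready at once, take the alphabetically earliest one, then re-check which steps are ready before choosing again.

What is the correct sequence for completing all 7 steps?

(A) (B) (C) (E) (D) (F) (G)

Nothing is required for (A), (B) and (E). (A) has the earlier label → (A) first.
(C) now also ready, so the ready set is {(B), (C), (E)}; (B) has the earlier label → (B).
Now (C) and (E) have their prerequisites met. (C) has the earlier label, so (C) next.
That leaves (E) as the only ready step → (E).
Ready: (D) and (F). (D) has the earlier label → (D).
(F) needed (C) and (E), now all done → (F).
That leaves (G) as the only ready step → (G).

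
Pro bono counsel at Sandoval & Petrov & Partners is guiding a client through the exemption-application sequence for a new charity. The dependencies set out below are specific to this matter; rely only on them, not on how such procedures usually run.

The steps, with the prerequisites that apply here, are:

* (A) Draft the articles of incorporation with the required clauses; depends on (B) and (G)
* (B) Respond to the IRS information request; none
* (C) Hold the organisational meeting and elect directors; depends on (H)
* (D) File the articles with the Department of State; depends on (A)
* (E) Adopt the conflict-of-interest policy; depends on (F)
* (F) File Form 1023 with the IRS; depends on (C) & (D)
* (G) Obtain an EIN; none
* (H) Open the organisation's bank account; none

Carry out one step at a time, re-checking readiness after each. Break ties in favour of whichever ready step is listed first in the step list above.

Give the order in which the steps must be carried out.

(B) → (G) → (A) → (D) → (H) → (C) → (F) → (E)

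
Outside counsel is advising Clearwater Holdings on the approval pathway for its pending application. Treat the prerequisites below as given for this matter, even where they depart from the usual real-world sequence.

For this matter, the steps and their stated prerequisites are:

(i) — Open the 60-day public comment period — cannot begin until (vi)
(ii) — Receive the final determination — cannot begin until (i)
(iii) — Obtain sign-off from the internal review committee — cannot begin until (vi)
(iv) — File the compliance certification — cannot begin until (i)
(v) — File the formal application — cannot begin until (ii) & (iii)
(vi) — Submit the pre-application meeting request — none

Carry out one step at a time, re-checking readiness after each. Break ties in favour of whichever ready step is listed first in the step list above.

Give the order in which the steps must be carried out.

(vi) (i) (ii) (iii) (iv) (v)

(vi) is the only step with nothing outstanding, so it goes first.
Now (i) and (iii) have their prerequisites met. (i) is listed earlier, so (i) next.
(ii) and (iv) now also ready, so the ready set is {(ii), (iii), (iv)}; (ii) is listed earlier → (ii).
Now (iii) and (iv) have their prerequisites met. (iii) is listed earlier, so (iii) next.
Ready: (iv) and (v). (iv) is listed earlier → (iv).
Next only (v) has its prerequisites met → (v).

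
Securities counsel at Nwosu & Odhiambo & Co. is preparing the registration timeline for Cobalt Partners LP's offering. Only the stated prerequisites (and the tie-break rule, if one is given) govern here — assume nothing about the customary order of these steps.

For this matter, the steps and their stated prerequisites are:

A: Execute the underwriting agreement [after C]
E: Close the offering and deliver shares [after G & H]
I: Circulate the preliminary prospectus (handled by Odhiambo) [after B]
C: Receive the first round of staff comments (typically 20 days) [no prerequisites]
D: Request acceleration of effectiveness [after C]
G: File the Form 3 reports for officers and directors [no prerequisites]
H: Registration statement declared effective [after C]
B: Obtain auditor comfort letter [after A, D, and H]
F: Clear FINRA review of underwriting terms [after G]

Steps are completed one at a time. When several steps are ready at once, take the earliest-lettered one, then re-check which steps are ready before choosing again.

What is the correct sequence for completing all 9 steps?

C → A → D → G → F → H → B → E → I

C and G have no prerequisites; C has the earlier label, so C is first.
A, D, G and H are all available; A has the earlier label → A.
D, G and H are all available; D has the earlier label → D.
Ready: G and H. G has the earlier label → G.
F now also ready, so the ready set is {F, H}; F has the earlier label → F.
Next only H has its prerequisites met → H.
Ready: B and E. B has the earlier label → B.
I now also ready, so the ready set is {E, I}; E has the earlier label → E.
Next only I has its prerequisites met → I.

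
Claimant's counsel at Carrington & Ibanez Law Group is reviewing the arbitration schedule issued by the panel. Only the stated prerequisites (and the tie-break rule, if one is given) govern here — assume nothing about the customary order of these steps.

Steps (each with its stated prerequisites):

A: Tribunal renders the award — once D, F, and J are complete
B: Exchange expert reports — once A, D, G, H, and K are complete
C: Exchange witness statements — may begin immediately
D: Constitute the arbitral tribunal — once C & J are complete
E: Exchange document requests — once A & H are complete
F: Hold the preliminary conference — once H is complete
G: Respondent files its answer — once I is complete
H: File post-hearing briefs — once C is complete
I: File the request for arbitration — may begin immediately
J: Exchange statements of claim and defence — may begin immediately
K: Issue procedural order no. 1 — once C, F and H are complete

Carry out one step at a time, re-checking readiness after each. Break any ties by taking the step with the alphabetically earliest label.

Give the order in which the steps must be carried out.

C → H → F → I → G → J → D → A → E → K → B

Nothing is required for C, I and J. C has the earlier label → C first.
Ready: H, I and J. H has the earlier label → H.
F now also ready, so the ready set is {F, I, J}; F has the earlier label → F.
K now also ready, so the ready set is {I, J, K}; I has the earlier label → I.
Ready: G, J and K. G has the earlier label → G.
Ready: J and K. J has the earlier label → J.
D now also ready, so the ready set is {D, K}; D has the earlier label → D.
A now also ready, so the ready set is {A, K}; A has the earlier label → A.
E now also ready, so the ready set is {E, K}; E has the earlier label → E.
K is the only step now ready → K.
That leaves B as the only ready step → B.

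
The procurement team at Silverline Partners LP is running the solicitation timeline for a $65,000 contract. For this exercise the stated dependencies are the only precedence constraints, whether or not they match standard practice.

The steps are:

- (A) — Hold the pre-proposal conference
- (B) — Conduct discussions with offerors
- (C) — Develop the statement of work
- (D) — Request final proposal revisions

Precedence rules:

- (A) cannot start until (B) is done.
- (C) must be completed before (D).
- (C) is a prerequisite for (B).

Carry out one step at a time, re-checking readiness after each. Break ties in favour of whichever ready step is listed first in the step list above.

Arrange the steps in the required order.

(C) (B) (A) (D)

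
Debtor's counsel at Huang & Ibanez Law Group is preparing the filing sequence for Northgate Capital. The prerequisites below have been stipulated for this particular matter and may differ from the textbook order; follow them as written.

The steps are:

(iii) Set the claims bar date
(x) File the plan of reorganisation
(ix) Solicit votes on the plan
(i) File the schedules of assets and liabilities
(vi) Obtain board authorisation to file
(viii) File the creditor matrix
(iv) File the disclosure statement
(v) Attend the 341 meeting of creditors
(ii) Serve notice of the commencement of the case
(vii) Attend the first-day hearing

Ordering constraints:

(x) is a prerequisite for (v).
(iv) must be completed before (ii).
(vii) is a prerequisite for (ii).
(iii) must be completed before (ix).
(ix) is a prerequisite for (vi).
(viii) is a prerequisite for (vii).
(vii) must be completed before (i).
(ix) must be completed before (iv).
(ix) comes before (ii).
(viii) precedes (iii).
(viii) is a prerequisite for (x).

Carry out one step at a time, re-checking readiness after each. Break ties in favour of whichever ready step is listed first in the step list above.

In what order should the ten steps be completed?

(viii) is the only step with nothing outstanding, so it goes first.
Now (iii), (x) and (vii) have their prerequisites met. (iii) is listed earlier, so (iii) next.
(ix) now also ready, so the ready set is {(x), (ix), (vii)}; (x) is listed earlier → (x).
(v) now also ready, so the ready set is {(ix), (v), (vii)}; (ix) is listed earlier → (ix).
(vi) and (iv) now also ready, so the ready set is {(vi), (iv), (v), (vii)}; (vi) is listed earlier → (vi).
Ready: (iv), (v) and (vii). (iv) is listed earlier → (iv).
Now (v) and (vii) have their prerequisites met. (v) is listed earlier, so (v) next.
(vii) needed (viii), now all done → (vii).
Now (i) and (ii) have their prerequisites met. (i) is listed earlier, so (i) next.
(ii) is the only step now ready → (ii).

(viii), (iii), (x), (ix), (vi), (iv), (v), (vii), (i), (ii)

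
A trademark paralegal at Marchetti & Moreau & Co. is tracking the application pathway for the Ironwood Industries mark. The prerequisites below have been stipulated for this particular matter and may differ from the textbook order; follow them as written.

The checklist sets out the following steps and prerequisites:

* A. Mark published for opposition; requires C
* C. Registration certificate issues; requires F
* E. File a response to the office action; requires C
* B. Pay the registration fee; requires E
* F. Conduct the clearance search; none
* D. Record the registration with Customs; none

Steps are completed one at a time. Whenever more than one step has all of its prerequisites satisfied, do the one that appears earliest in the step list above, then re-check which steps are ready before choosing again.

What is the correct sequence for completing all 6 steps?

F → C → A → E → B → D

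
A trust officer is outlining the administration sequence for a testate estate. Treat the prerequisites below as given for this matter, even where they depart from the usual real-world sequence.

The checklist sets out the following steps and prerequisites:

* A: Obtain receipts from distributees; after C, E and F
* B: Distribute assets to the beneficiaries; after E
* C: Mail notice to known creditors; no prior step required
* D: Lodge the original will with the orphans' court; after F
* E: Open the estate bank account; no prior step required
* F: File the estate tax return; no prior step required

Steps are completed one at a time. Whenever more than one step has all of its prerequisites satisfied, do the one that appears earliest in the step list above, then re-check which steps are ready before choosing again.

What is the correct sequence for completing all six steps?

C → E → B → F → A → D

Nothing is required for C, E and F. C is listed earlier → C first.
Now E and F have their prerequisites met. E is listed earlier, so E next.
B now also ready, so the ready set is {B, F}; B is listed earlier → B.
F is the only step now ready → F.
Now A and D have their prerequisites met. A is listed earlier, so A next.
D needed F, now all done → D.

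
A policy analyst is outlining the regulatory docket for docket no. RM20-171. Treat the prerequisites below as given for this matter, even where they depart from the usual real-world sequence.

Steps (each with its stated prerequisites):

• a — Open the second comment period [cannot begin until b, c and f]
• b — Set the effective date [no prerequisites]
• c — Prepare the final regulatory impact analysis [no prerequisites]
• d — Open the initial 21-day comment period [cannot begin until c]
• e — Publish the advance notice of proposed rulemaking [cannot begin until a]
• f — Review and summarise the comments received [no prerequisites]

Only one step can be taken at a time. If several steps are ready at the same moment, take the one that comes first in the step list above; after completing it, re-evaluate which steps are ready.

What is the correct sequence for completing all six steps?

Nothing is required for b, c and f. b is listed earlier → b first.
c and f are both available; c is listed earlier → c.
d now also ready, so the ready set is {d, f}; d is listed earlier → d.
f is the only step now ready → f.
That leaves a as the only ready step → a.
e needed a, now all done → e.

b → c → d → f → a → e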